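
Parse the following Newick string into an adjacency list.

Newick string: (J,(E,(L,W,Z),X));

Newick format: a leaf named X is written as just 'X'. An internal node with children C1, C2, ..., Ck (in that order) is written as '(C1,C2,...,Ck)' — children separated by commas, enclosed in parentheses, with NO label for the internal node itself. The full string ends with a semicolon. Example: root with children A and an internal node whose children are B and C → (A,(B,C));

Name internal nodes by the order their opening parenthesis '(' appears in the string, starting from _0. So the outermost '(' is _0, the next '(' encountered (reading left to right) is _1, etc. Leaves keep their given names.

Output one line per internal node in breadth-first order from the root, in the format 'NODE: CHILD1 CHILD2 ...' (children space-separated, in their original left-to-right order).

Answer: _0: J _1
_1: E _2 X
_2: L W Z

Derivation:
Input: (J,(E,(L,W,Z),X));
Scanning left-to-right, naming '(' by encounter order:
  pos 0: '(' -> open internal node _0 (depth 1)
  pos 3: '(' -> open internal node _1 (depth 2)
  pos 6: '(' -> open internal node _2 (depth 3)
  pos 12: ')' -> close internal node _2 (now at depth 2)
  pos 15: ')' -> close internal node _1 (now at depth 1)
  pos 16: ')' -> close internal node _0 (now at depth 0)
Total internal nodes: 3
BFS adjacency from root:
  _0: J _1
  _1: E _2 X
  _2: L W Z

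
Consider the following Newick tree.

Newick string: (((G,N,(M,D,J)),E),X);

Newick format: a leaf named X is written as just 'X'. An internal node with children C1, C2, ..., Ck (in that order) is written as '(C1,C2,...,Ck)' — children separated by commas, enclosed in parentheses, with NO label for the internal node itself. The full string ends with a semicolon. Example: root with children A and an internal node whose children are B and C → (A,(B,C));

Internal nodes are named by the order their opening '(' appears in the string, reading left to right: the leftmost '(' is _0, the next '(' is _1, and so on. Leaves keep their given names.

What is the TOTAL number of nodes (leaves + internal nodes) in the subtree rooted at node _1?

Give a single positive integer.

Newick: (((G,N,(M,D,J)),E),X);
Locate _1: it is the '(' at position 1 (the 2nd '(' reading left to right).
Query: subtree rooted at _1
_1: subtree_size = 1 + 8
  _2: subtree_size = 1 + 6
    G: subtree_size = 1 + 0
    N: subtree_size = 1 + 0
    _3: subtree_size = 1 + 3
      M: subtree_size = 1 + 0
      D: subtree_size = 1 + 0
      J: subtree_size = 1 + 0
  E: subtree_size = 1 + 0
Total subtree size of _1: 9

Answer: 9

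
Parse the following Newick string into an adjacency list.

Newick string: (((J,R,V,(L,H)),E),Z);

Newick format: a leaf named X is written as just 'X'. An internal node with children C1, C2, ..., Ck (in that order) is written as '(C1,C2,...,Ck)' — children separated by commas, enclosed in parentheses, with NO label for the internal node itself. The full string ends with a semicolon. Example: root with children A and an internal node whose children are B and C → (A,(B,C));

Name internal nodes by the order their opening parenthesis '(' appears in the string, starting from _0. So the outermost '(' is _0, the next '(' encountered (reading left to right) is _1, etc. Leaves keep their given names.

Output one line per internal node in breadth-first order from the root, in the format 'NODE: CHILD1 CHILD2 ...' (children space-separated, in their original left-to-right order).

Input: (((J,R,V,(L,H)),E),Z);
Scanning left-to-right, naming '(' by encounter order:
  pos 0: '(' -> open internal node _0 (depth 1)
  pos 1: '(' -> open internal node _1 (depth 2)
  pos 2: '(' -> open internal node _2 (depth 3)
  pos 9: '(' -> open internal node _3 (depth 4)
  pos 13: ')' -> close internal node _3 (now at depth 3)
  pos 14: ')' -> close internal node _2 (now at depth 2)
  pos 17: ')' -> close internal node _1 (now at depth 1)
  pos 20: ')' -> close internal node _0 (now at depth 0)
Total internal nodes: 4
BFS adjacency from root:
  _0: _1 Z
  _1: _2 E
  _2: J R V _3
  _3: L H

Answer: _0: _1 Z
_1: _2 E
_2: J R V _3
_3: L H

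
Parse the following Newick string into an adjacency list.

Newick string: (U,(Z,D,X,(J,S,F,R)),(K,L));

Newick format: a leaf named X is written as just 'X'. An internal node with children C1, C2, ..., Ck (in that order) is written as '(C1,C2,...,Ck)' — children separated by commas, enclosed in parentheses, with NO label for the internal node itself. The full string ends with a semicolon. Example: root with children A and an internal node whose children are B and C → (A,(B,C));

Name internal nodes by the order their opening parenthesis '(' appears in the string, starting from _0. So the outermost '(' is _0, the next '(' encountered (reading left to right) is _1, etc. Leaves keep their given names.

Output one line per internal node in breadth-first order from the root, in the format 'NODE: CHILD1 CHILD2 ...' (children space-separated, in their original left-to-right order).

Input: (U,(Z,D,X,(J,S,F,R)),(K,L));
Scanning left-to-right, naming '(' by encounter order:
  pos 0: '(' -> open internal node _0 (depth 1)
  pos 3: '(' -> open internal node _1 (depth 2)
  pos 10: '(' -> open internal node _2 (depth 3)
  pos 18: ')' -> close internal node _2 (now at depth 2)
  pos 19: ')' -> close internal node _1 (now at depth 1)
  pos 21: '(' -> open internal node _3 (depth 2)
  pos 25: ')' -> close internal node _3 (now at depth 1)
  pos 26: ')' -> close internal node _0 (now at depth 0)
Total internal nodes: 4
BFS adjacency from root:
  _0: U _1 _3
  _1: Z D X _2
  _3: K L
  _2: J S F R

Answer: _0: U _1 _3
_1: Z D X _2
_3: K L
_2: J S F R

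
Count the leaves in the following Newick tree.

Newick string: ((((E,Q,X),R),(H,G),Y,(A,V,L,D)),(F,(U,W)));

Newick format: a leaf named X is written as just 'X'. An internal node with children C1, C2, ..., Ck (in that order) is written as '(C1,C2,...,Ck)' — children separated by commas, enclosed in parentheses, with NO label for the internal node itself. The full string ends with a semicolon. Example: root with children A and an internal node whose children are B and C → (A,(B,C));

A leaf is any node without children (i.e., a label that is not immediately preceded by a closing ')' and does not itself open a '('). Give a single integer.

Newick: ((((E,Q,X),R),(H,G),Y,(A,V,L,D)),(F,(U,W)));
Scan left-to-right; a leaf is any maximal label run not followed by '(':
  pos 4: leaf 'E' → count = 1
  pos 6: leaf 'Q' → count = 2
  pos 8: leaf 'X' → count = 3
  pos 11: leaf 'R' → count = 4
  pos 15: leaf 'H' → count = 5
  pos 17: leaf 'G' → count = 6
  pos 20: leaf 'Y' → count = 7
  pos 23: leaf 'A' → count = 8
  pos 25: leaf 'V' → count = 9
  pos 27: leaf 'L' → count = 10
  pos 29: leaf 'D' → count = 11
  pos 34: leaf 'F' → count = 12
  pos 37: leaf 'U' → count = 13
  pos 39: leaf 'W' → count = 14
Total leaves: 14

Answer: 14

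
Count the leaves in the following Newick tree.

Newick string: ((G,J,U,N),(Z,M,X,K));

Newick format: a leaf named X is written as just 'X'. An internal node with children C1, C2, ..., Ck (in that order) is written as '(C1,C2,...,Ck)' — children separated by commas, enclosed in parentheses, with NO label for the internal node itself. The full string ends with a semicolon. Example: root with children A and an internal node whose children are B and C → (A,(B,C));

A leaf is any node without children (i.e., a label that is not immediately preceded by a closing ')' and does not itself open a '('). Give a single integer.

Answer: 8

Derivation:
Newick: ((G,J,U,N),(Z,M,X,K));
Scan left-to-right; a leaf is any maximal label run not followed by '(':
  pos 2: leaf 'G' → count = 1
  pos 4: leaf 'J' → count = 2
  pos 6: leaf 'U' → count = 3
  pos 8: leaf 'N' → count = 4
  pos 12: leaf 'Z' → count = 5
  pos 14: leaf 'M' → count = 6
  pos 16: leaf 'X' → count = 7
  pos 18: leaf 'K' → count = 8
Total leaves: 8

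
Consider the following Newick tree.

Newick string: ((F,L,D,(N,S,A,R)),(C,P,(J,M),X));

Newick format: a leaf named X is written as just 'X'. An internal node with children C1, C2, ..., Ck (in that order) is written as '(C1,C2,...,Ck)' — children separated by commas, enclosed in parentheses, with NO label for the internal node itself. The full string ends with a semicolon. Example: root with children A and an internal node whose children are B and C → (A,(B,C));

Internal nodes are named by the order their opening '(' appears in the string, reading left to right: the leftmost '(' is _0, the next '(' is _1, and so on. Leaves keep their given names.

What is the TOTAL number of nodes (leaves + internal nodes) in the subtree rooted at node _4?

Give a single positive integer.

Newick: ((F,L,D,(N,S,A,R)),(C,P,(J,M),X));
Locate _4: it is the '(' at position 24 (the 5th '(' reading left to right).
Query: subtree rooted at _4
_4: subtree_size = 1 + 2
  J: subtree_size = 1 + 0
  M: subtree_size = 1 + 0
Total subtree size of _4: 3

Answer: 3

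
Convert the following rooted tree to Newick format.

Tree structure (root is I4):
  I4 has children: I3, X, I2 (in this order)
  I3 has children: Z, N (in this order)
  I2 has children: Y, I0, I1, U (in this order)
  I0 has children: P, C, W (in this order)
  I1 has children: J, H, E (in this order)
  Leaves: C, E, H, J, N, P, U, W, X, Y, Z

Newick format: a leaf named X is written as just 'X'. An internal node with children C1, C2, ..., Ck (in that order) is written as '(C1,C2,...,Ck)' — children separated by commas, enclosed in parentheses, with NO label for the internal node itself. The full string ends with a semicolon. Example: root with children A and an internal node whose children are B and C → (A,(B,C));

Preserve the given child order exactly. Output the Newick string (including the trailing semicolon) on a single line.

internal I4 with children ['I3', 'X', 'I2']
  internal I3 with children ['Z', 'N']
    leaf 'Z' → 'Z'
    leaf 'N' → 'N'
  → '(Z,N)'
  leaf 'X' → 'X'
  internal I2 with children ['Y', 'I0', 'I1', 'U']
    leaf 'Y' → 'Y'
    internal I0 with children ['P', 'C', 'W']
      leaf 'P' → 'P'
      leaf 'C' → 'C'
      leaf 'W' → 'W'
    → '(P,C,W)'
    internal I1 with children ['J', 'H', 'E']
      leaf 'J' → 'J'
      leaf 'H' → 'H'
      leaf 'E' → 'E'
    → '(J,H,E)'
    leaf 'U' → 'U'
  → '(Y,(P,C,W),(J,H,E),U)'
→ '((Z,N),X,(Y,(P,C,W),(J,H,E),U))'
Final: ((Z,N),X,(Y,(P,C,W),(J,H,E),U));

Answer: ((Z,N),X,(Y,(P,C,W),(J,H,E),U));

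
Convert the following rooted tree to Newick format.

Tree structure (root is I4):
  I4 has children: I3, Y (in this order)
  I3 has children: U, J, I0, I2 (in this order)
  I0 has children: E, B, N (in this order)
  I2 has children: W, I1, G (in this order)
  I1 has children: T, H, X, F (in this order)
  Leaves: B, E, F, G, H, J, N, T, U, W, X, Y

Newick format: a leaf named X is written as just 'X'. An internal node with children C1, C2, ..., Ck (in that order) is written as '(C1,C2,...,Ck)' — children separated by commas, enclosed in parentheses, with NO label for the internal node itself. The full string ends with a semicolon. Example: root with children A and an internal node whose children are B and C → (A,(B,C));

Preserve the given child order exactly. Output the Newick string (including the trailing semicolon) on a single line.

internal I4 with children ['I3', 'Y']
  internal I3 with children ['U', 'J', 'I0', 'I2']
    leaf 'U' → 'U'
    leaf 'J' → 'J'
    internal I0 with children ['E', 'B', 'N']
      leaf 'E' → 'E'
      leaf 'B' → 'B'
      leaf 'N' → 'N'
    → '(E,B,N)'
    internal I2 with children ['W', 'I1', 'G']
      leaf 'W' → 'W'
      internal I1 with children ['T', 'H', 'X', 'F']
        leaf 'T' → 'T'
        leaf 'H' → 'H'
        leaf 'X' → 'X'
        leaf 'F' → 'F'
      → '(T,H,X,F)'
      leaf 'G' → 'G'
    → '(W,(T,H,X,F),G)'
  → '(U,J,(E,B,N),(W,(T,H,X,F),G))'
  leaf 'Y' → 'Y'
→ '((U,J,(E,B,N),(W,(T,H,X,F),G)),Y)'
Final: ((U,J,(E,B,N),(W,(T,H,X,F),G)),Y);

Answer: ((U,J,(E,B,N),(W,(T,H,X,F),G)),Y);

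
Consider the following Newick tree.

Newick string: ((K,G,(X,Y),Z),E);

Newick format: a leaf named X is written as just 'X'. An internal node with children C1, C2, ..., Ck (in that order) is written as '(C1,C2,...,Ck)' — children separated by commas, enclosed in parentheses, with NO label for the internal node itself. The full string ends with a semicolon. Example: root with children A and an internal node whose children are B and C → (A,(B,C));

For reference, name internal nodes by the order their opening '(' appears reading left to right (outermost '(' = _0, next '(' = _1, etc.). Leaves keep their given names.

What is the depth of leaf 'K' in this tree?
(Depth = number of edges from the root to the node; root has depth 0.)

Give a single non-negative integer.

Newick: ((K,G,(X,Y),Z),E);
Naming internals by '(' encounter order: outermost '(' = _0, next = _1, ...
Query node: K
Path from root: _0 -> _1 -> K
Depth of K: 2 (number of edges from root)

Answer: 2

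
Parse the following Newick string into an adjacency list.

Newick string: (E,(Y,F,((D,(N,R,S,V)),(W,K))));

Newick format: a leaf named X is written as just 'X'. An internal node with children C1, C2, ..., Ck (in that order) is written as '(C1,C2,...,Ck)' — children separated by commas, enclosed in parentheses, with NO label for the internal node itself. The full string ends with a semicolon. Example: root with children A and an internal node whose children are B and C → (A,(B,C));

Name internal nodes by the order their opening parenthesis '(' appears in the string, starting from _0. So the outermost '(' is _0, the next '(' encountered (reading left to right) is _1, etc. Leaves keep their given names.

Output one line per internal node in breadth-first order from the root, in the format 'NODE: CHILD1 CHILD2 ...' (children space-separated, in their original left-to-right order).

Input: (E,(Y,F,((D,(N,R,S,V)),(W,K))));
Scanning left-to-right, naming '(' by encounter order:
  pos 0: '(' -> open internal node _0 (depth 1)
  pos 3: '(' -> open internal node _1 (depth 2)
  pos 8: '(' -> open internal node _2 (depth 3)
  pos 9: '(' -> open internal node _3 (depth 4)
  pos 12: '(' -> open internal node _4 (depth 5)
  pos 20: ')' -> close internal node _4 (now at depth 4)
  pos 21: ')' -> close internal node _3 (now at depth 3)
  pos 23: '(' -> open internal node _5 (depth 4)
  pos 27: ')' -> close internal node _5 (now at depth 3)
  pos 28: ')' -> close internal node _2 (now at depth 2)
  pos 29: ')' -> close internal node _1 (now at depth 1)
  pos 30: ')' -> close internal node _0 (now at depth 0)
Total internal nodes: 6
BFS adjacency from root:
  _0: E _1
  _1: Y F _2
  _2: _3 _5
  _3: D _4
  _5: W K
  _4: N R S V

Answer: _0: E _1
_1: Y F _2
_2: _3 _5
_3: D _4
_5: W K
_4: N R S V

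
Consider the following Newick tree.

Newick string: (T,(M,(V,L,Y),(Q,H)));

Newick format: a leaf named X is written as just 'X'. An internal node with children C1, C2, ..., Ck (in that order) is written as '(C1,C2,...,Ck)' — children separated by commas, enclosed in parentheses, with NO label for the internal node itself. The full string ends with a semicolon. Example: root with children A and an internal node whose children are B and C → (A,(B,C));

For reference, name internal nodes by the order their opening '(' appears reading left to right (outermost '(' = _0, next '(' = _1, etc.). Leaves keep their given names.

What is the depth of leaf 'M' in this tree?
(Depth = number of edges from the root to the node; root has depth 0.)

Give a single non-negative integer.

Answer: 2

Derivation:
Newick: (T,(M,(V,L,Y),(Q,H)));
Naming internals by '(' encounter order: outermost '(' = _0, next = _1, ...
Query node: M
Path from root: _0 -> _1 -> M
Depth of M: 2 (number of edges from root)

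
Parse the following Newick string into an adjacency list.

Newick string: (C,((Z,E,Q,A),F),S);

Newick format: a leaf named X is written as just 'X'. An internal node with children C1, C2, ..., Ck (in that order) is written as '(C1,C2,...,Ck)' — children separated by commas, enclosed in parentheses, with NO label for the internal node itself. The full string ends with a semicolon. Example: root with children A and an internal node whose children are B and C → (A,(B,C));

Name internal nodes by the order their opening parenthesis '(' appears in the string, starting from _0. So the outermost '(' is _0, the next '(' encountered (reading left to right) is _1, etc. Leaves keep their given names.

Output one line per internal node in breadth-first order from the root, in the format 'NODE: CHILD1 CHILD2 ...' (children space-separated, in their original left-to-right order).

Answer: _0: C _1 S
_1: _2 F
_2: Z E Q A

Derivation:
Input: (C,((Z,E,Q,A),F),S);
Scanning left-to-right, naming '(' by encounter order:
  pos 0: '(' -> open internal node _0 (depth 1)
  pos 3: '(' -> open internal node _1 (depth 2)
  pos 4: '(' -> open internal node _2 (depth 3)
  pos 12: ')' -> close internal node _2 (now at depth 2)
  pos 15: ')' -> close internal node _1 (now at depth 1)
  pos 18: ')' -> close internal node _0 (now at depth 0)
Total internal nodes: 3
BFS adjacency from root:
  _0: C _1 S
  _1: _2 F
  _2: Z E Q A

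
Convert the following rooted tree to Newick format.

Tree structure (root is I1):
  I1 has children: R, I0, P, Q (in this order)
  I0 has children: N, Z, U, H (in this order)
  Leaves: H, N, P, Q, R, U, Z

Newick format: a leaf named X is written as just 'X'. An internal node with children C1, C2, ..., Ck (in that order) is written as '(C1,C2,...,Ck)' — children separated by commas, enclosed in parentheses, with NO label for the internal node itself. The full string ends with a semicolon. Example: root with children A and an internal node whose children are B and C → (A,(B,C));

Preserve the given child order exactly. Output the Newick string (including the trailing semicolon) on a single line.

Answer: (R,(N,Z,U,H),P,Q);

Derivation:
internal I1 with children ['R', 'I0', 'P', 'Q']
  leaf 'R' → 'R'
  internal I0 with children ['N', 'Z', 'U', 'H']
    leaf 'N' → 'N'
    leaf 'Z' → 'Z'
    leaf 'U' → 'U'
    leaf 'H' → 'H'
  → '(N,Z,U,H)'
  leaf 'P' → 'P'
  leaf 'Q' → 'Q'
→ '(R,(N,Z,U,H),P,Q)'
Final: (R,(N,Z,U,H),P,Q);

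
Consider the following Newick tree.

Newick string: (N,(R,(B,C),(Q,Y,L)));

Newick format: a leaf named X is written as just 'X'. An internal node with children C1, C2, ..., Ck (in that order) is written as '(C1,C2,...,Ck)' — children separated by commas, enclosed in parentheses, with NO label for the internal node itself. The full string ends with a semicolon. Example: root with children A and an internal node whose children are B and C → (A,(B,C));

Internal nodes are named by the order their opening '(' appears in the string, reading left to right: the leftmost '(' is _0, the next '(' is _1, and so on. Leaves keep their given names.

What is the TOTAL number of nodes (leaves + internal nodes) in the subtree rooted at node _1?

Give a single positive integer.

Answer: 9

Derivation:
Newick: (N,(R,(B,C),(Q,Y,L)));
Locate _1: it is the '(' at position 3 (the 2nd '(' reading left to right).
Query: subtree rooted at _1
_1: subtree_size = 1 + 8
  R: subtree_size = 1 + 0
  _2: subtree_size = 1 + 2
    B: subtree_size = 1 + 0
    C: subtree_size = 1 + 0
  _3: subtree_size = 1 + 3
    Q: subtree_size = 1 + 0
    Y: subtree_size = 1 + 0
    L: subtree_size = 1 + 0
Total subtree size of _1: 9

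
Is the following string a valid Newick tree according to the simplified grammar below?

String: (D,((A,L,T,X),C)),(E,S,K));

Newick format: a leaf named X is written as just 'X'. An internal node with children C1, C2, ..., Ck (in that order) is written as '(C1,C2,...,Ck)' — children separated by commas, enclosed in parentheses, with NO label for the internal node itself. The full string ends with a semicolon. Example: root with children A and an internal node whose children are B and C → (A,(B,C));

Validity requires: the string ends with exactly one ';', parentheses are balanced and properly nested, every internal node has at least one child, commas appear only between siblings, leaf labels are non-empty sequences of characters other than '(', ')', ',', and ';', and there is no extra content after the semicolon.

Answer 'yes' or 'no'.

Input: (D,((A,L,T,X),C)),(E,S,K));
Paren balance: 4 '(' vs 5 ')' MISMATCH
Ends with single ';': True
Full parse: FAILS (extra content after tree at pos 17)
Valid: False

Answer: no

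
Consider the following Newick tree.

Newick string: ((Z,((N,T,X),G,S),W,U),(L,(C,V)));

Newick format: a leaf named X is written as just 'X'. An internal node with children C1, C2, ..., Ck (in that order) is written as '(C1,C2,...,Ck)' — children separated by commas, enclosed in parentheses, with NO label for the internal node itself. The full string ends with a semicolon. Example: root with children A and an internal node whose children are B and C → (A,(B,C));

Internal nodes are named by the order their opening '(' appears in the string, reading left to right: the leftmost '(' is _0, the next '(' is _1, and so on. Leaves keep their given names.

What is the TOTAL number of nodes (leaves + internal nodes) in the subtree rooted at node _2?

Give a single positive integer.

Newick: ((Z,((N,T,X),G,S),W,U),(L,(C,V)));
Locate _2: it is the '(' at position 4 (the 3rd '(' reading left to right).
Query: subtree rooted at _2
_2: subtree_size = 1 + 6
  _3: subtree_size = 1 + 3
    N: subtree_size = 1 + 0
    T: subtree_size = 1 + 0
    X: subtree_size = 1 + 0
  G: subtree_size = 1 + 0
  S: subtree_size = 1 + 0
Total subtree size of _2: 7

Answer: 7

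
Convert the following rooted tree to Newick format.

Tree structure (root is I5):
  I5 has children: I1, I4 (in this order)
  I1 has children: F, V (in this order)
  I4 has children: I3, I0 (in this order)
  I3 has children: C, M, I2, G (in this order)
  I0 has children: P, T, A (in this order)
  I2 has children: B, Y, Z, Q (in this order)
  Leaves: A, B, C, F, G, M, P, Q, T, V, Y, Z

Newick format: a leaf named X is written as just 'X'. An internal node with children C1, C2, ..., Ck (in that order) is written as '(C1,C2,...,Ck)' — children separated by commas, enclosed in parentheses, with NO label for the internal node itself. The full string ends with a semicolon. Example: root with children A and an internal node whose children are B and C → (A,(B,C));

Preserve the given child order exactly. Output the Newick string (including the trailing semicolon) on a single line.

internal I5 with children ['I1', 'I4']
  internal I1 with children ['F', 'V']
    leaf 'F' → 'F'
    leaf 'V' → 'V'
  → '(F,V)'
  internal I4 with children ['I3', 'I0']
    internal I3 with children ['C', 'M', 'I2', 'G']
      leaf 'C' → 'C'
      leaf 'M' → 'M'
      internal I2 with children ['B', 'Y', 'Z', 'Q']
        leaf 'B' → 'B'
        leaf 'Y' → 'Y'
        leaf 'Z' → 'Z'
        leaf 'Q' → 'Q'
      → '(B,Y,Z,Q)'
      leaf 'G' → 'G'
    → '(C,M,(B,Y,Z,Q),G)'
    internal I0 with children ['P', 'T', 'A']
      leaf 'P' → 'P'
      leaf 'T' → 'T'
      leaf 'A' → 'A'
    → '(P,T,A)'
  → '((C,M,(B,Y,Z,Q),G),(P,T,A))'
→ '((F,V),((C,M,(B,Y,Z,Q),G),(P,T,A)))'
Final: ((F,V),((C,M,(B,Y,Z,Q),G),(P,T,A)));

Answer: ((F,V),((C,M,(B,Y,Z,Q),G),(P,T,A)));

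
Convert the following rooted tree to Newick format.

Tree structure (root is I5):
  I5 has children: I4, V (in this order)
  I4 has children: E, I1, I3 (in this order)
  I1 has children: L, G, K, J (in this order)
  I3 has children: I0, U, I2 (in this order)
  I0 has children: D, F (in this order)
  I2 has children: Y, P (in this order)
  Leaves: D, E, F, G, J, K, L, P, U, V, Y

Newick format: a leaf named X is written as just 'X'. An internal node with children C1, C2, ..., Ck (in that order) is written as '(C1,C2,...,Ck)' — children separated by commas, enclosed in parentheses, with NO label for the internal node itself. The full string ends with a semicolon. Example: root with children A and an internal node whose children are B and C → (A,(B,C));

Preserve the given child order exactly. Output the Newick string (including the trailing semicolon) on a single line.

Answer: ((E,(L,G,K,J),((D,F),U,(Y,P))),V);

Derivation:
internal I5 with children ['I4', 'V']
  internal I4 with children ['E', 'I1', 'I3']
    leaf 'E' → 'E'
    internal I1 with children ['L', 'G', 'K', 'J']
      leaf 'L' → 'L'
      leaf 'G' → 'G'
      leaf 'K' → 'K'
      leaf 'J' → 'J'
    → '(L,G,K,J)'
    internal I3 with children ['I0', 'U', 'I2']
      internal I0 with children ['D', 'F']
        leaf 'D' → 'D'
        leaf 'F' → 'F'
      → '(D,F)'
      leaf 'U' → 'U'
      internal I2 with children ['Y', 'P']
        leaf 'Y' → 'Y'
        leaf 'P' → 'P'
      → '(Y,P)'
    → '((D,F),U,(Y,P))'
  → '(E,(L,G,K,J),((D,F),U,(Y,P)))'
  leaf 'V' → 'V'
→ '((E,(L,G,K,J),((D,F),U,(Y,P))),V)'
Final: ((E,(L,G,K,J),((D,F),U,(Y,P))),V);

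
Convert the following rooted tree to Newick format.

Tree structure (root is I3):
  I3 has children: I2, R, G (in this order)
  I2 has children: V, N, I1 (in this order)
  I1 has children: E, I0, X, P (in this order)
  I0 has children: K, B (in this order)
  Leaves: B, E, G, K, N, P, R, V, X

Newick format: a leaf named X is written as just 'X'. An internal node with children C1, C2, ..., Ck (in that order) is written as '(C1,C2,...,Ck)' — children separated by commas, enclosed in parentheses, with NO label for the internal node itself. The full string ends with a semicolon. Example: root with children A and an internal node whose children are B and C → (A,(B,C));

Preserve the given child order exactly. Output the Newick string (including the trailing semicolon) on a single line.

internal I3 with children ['I2', 'R', 'G']
  internal I2 with children ['V', 'N', 'I1']
    leaf 'V' → 'V'
    leaf 'N' → 'N'
    internal I1 with children ['E', 'I0', 'X', 'P']
      leaf 'E' → 'E'
      internal I0 with children ['K', 'B']
        leaf 'K' → 'K'
        leaf 'B' → 'B'
      → '(K,B)'
      leaf 'X' → 'X'
      leaf 'P' → 'P'
    → '(E,(K,B),X,P)'
  → '(V,N,(E,(K,B),X,P))'
  leaf 'R' → 'R'
  leaf 'G' → 'G'
→ '((V,N,(E,(K,B),X,P)),R,G)'
Final: ((V,N,(E,(K,B),X,P)),R,G);

Answer: ((V,N,(E,(K,B),X,P)),R,G);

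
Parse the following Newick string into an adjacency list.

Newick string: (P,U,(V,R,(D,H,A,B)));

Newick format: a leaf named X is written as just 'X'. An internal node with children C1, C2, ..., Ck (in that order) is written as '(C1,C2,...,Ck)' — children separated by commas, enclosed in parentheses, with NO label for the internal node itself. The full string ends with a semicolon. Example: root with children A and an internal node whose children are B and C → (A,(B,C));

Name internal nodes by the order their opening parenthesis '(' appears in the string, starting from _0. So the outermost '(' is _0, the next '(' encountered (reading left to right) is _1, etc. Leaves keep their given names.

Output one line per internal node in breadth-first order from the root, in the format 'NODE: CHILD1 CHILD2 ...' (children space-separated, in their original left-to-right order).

Answer: _0: P U _1
_1: V R _2
_2: D H A B

Derivation:
Input: (P,U,(V,R,(D,H,A,B)));
Scanning left-to-right, naming '(' by encounter order:
  pos 0: '(' -> open internal node _0 (depth 1)
  pos 5: '(' -> open internal node _1 (depth 2)
  pos 10: '(' -> open internal node _2 (depth 3)
  pos 18: ')' -> close internal node _2 (now at depth 2)
  pos 19: ')' -> close internal node _1 (now at depth 1)
  pos 20: ')' -> close internal node _0 (now at depth 0)
Total internal nodes: 3
BFS adjacency from root:
  _0: P U _1
  _1: V R _2
  _2: D H A B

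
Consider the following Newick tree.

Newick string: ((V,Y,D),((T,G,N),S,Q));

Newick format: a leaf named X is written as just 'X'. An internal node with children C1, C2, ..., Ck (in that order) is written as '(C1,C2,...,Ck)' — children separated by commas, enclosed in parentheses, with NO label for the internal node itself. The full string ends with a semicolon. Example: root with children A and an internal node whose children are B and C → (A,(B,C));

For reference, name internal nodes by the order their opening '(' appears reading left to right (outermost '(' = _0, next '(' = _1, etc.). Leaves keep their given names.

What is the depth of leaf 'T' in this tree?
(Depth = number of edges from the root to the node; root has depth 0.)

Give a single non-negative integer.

Answer: 3

Derivation:
Newick: ((V,Y,D),((T,G,N),S,Q));
Naming internals by '(' encounter order: outermost '(' = _0, next = _1, ...
Query node: T
Path from root: _0 -> _2 -> _3 -> T
Depth of T: 3 (number of edges from root)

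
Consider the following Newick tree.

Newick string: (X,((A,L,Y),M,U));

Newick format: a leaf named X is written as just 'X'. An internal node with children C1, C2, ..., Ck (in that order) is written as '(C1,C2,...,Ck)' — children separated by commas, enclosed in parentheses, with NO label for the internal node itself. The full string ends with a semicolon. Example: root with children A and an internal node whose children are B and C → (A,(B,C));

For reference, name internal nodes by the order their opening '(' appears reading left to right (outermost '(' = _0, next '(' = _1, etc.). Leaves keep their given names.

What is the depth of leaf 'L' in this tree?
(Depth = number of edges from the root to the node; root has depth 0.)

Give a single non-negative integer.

Answer: 3

Derivation:
Newick: (X,((A,L,Y),M,U));
Naming internals by '(' encounter order: outermost '(' = _0, next = _1, ...
Query node: L
Path from root: _0 -> _1 -> _2 -> L
Depth of L: 3 (number of edges from root)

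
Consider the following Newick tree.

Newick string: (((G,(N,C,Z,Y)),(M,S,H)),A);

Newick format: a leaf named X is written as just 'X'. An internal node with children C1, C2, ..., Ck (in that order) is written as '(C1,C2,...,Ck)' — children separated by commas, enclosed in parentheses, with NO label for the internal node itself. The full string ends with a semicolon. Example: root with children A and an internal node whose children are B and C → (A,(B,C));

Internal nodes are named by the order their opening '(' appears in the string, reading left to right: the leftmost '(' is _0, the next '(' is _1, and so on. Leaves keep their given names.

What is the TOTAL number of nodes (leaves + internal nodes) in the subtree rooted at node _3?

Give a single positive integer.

Newick: (((G,(N,C,Z,Y)),(M,S,H)),A);
Locate _3: it is the '(' at position 5 (the 4th '(' reading left to right).
Query: subtree rooted at _3
_3: subtree_size = 1 + 4
  N: subtree_size = 1 + 0
  C: subtree_size = 1 + 0
  Z: subtree_size = 1 + 0
  Y: subtree_size = 1 + 0
Total subtree size of _3: 5

Answer: 5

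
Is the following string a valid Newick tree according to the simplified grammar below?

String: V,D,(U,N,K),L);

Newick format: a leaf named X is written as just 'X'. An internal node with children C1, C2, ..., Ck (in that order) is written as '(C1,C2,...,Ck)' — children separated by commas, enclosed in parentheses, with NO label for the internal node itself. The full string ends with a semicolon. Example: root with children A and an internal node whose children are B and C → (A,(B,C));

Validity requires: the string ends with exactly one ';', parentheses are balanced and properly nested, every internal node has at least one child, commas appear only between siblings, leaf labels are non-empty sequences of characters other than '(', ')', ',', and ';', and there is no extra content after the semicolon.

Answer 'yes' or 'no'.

Input: V,D,(U,N,K),L);
Paren balance: 1 '(' vs 2 ')' MISMATCH
Ends with single ';': True
Full parse: FAILS (extra content after tree at pos 1)
Valid: False

Answer: no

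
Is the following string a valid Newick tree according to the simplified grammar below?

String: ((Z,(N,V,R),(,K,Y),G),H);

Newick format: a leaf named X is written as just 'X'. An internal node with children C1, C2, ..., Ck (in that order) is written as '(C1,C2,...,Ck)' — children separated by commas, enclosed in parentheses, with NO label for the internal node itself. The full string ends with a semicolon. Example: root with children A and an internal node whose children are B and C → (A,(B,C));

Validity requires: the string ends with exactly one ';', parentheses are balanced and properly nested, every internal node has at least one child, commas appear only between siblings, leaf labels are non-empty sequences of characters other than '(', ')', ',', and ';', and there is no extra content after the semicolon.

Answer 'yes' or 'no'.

Answer: no

Derivation:
Input: ((Z,(N,V,R),(,K,Y),G),H);
Paren balance: 4 '(' vs 4 ')' OK
Ends with single ';': True
Full parse: FAILS (empty leaf label at pos 13)
Valid: False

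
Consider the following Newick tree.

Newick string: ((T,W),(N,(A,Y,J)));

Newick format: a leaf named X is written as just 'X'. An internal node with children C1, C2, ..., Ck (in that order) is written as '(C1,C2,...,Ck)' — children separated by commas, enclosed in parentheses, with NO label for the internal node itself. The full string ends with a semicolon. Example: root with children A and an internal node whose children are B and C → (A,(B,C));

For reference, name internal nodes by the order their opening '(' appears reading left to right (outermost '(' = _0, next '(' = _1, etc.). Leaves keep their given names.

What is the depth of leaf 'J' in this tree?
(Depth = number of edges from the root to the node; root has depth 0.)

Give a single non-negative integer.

Newick: ((T,W),(N,(A,Y,J)));
Naming internals by '(' encounter order: outermost '(' = _0, next = _1, ...
Query node: J
Path from root: _0 -> _2 -> _3 -> J
Depth of J: 3 (number of edges from root)

Answer: 3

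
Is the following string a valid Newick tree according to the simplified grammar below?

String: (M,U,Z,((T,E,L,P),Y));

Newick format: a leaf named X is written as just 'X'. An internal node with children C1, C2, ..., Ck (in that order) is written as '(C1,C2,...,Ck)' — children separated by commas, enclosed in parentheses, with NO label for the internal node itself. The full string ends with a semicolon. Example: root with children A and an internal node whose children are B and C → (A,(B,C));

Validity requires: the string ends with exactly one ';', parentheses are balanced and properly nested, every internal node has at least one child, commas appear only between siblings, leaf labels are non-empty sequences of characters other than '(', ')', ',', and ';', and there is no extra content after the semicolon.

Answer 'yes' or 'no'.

Input: (M,U,Z,((T,E,L,P),Y));
Paren balance: 3 '(' vs 3 ')' OK
Ends with single ';': True
Full parse: OK
Valid: True

Answer: yes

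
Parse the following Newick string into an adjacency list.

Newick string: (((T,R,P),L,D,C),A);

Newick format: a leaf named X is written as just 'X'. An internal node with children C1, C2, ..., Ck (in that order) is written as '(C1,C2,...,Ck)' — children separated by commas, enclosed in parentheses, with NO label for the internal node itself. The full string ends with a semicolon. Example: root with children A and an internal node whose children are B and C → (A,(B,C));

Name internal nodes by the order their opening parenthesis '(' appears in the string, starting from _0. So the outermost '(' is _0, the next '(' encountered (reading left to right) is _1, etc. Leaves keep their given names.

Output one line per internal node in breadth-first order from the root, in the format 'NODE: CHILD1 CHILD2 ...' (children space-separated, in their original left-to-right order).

Answer: _0: _1 A
_1: _2 L D C
_2: T R P

Derivation:
Input: (((T,R,P),L,D,C),A);
Scanning left-to-right, naming '(' by encounter order:
  pos 0: '(' -> open internal node _0 (depth 1)
  pos 1: '(' -> open internal node _1 (depth 2)
  pos 2: '(' -> open internal node _2 (depth 3)
  pos 8: ')' -> close internal node _2 (now at depth 2)
  pos 15: ')' -> close internal node _1 (now at depth 1)
  pos 18: ')' -> close internal node _0 (now at depth 0)
Total internal nodes: 3
BFS adjacency from root:
  _0: _1 A
  _1: _2 L D C
  _2: T R P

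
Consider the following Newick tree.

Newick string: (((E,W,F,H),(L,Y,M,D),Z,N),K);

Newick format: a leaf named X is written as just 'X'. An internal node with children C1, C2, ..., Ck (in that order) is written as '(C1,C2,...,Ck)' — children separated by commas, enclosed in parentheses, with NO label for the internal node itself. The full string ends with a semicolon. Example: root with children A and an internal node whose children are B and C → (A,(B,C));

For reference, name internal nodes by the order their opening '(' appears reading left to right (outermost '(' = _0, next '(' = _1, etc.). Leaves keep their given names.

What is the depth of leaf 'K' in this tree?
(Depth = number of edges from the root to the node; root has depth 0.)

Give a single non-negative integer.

Answer: 1

Derivation:
Newick: (((E,W,F,H),(L,Y,M,D),Z,N),K);
Naming internals by '(' encounter order: outermost '(' = _0, next = _1, ...
Query node: K
Path from root: _0 -> K
Depth of K: 1 (number of edges from root)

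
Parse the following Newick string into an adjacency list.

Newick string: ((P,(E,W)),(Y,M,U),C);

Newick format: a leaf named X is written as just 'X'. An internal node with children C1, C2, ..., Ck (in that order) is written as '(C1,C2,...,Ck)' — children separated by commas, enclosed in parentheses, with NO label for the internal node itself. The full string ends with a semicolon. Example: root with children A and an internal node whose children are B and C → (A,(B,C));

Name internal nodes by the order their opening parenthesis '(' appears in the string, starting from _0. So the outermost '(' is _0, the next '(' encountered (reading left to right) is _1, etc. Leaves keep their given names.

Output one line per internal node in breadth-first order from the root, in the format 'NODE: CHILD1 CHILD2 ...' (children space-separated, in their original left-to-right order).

Answer: _0: _1 _3 C
_1: P _2
_3: Y M U
_2: E W

Derivation:
Input: ((P,(E,W)),(Y,M,U),C);
Scanning left-to-right, naming '(' by encounter order:
  pos 0: '(' -> open internal node _0 (depth 1)
  pos 1: '(' -> open internal node _1 (depth 2)
  pos 4: '(' -> open internal node _2 (depth 3)
  pos 8: ')' -> close internal node _2 (now at depth 2)
  pos 9: ')' -> close internal node _1 (now at depth 1)
  pos 11: '(' -> open internal node _3 (depth 2)
  pos 17: ')' -> close internal node _3 (now at depth 1)
  pos 20: ')' -> close internal node _0 (now at depth 0)
Total internal nodes: 4
BFS adjacency from root:
  _0: _1 _3 C
  _1: P _2
  _3: Y M U
  _2: E W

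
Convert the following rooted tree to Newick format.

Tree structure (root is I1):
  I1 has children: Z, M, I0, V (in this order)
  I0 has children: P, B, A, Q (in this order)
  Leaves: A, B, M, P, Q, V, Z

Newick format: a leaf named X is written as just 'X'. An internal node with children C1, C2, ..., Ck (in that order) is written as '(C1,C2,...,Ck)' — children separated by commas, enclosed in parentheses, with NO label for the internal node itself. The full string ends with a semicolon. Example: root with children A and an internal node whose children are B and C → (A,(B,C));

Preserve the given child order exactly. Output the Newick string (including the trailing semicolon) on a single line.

Answer: (Z,M,(P,B,A,Q),V);

Derivation:
internal I1 with children ['Z', 'M', 'I0', 'V']
  leaf 'Z' → 'Z'
  leaf 'M' → 'M'
  internal I0 with children ['P', 'B', 'A', 'Q']
    leaf 'P' → 'P'
    leaf 'B' → 'B'
    leaf 'A' → 'A'
    leaf 'Q' → 'Q'
  → '(P,B,A,Q)'
  leaf 'V' → 'V'
→ '(Z,M,(P,B,A,Q),V)'
Final: (Z,M,(P,B,A,Q),V);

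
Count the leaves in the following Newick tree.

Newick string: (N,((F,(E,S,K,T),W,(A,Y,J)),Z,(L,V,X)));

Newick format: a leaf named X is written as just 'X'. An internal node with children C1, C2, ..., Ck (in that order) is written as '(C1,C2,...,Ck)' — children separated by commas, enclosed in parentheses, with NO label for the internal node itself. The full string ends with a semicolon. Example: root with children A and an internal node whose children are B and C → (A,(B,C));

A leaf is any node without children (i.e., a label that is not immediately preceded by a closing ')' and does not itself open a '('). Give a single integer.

Newick: (N,((F,(E,S,K,T),W,(A,Y,J)),Z,(L,V,X)));
Scan left-to-right; a leaf is any maximal label run not followed by '(':
  pos 1: leaf 'N' → count = 1
  pos 5: leaf 'F' → count = 2
  pos 8: leaf 'E' → count = 3
  pos 10: leaf 'S' → count = 4
  pos 12: leaf 'K' → count = 5
  pos 14: leaf 'T' → count = 6
  pos 17: leaf 'W' → count = 7
  pos 20: leaf 'A' → count = 8
  pos 22: leaf 'Y' → count = 9
  pos 24: leaf 'J' → count = 10
  pos 28: leaf 'Z' → count = 11
  pos 31: leaf 'L' → count = 12
  pos 33: leaf 'V' → count = 13
  pos 35: leaf 'X' → count = 14
Total leaves: 14

Answer: 14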